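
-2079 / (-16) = 2079/16 = 129.94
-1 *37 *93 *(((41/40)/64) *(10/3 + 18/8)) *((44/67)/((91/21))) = -1551891/33280 = -46.63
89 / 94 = 0.95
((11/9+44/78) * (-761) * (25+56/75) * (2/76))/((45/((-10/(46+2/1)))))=16164401/3790800 = 4.26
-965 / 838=-1.15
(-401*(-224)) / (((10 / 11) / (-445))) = -43968848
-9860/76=-2465/19 = -129.74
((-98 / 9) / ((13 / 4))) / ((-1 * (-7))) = -56/117 = -0.48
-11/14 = -0.79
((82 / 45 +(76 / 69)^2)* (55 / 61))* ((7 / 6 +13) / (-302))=-11260205/87707142 = -0.13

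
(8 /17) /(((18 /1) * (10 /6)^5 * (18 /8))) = 48/53125 = 0.00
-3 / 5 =-0.60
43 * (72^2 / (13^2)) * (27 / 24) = 250776/169 = 1483.88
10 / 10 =1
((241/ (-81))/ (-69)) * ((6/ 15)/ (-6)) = -241/83835 = 0.00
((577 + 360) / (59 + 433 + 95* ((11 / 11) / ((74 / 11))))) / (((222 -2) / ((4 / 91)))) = 69338/187452265 = 0.00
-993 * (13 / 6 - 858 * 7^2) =83491109/2 = 41745554.50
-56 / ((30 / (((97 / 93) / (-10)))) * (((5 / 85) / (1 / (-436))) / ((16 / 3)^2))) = -1477504/6842475 = -0.22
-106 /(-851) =106/851 = 0.12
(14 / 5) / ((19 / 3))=42/95 = 0.44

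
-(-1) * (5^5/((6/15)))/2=15625/4 = 3906.25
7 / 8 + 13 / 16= 27/16 = 1.69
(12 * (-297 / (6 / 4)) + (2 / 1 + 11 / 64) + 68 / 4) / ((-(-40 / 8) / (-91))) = 13726167/320 = 42894.27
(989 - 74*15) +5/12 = -1447/12 = -120.58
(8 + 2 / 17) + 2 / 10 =707/85 = 8.32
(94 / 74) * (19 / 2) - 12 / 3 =597/74 = 8.07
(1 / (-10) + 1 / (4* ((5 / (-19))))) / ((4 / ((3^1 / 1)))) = -63/80 = -0.79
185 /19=9.74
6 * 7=42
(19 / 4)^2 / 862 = 361/13792 = 0.03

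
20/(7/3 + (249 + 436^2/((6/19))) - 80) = 10/301071 = 0.00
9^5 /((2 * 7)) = 59049/14 = 4217.79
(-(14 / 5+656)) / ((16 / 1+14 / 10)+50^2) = -0.26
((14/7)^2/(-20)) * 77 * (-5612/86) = 216062/215 = 1004.94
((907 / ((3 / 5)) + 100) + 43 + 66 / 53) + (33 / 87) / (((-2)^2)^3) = 488667989/295104 = 1655.92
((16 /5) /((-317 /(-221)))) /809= 3536/1282265 = 0.00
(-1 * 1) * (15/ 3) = -5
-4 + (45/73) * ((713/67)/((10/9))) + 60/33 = 400515/107602 = 3.72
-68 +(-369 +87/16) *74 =-215773/8 = -26971.62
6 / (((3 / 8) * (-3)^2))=16/9 = 1.78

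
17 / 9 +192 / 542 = 5471/2439 = 2.24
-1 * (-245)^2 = -60025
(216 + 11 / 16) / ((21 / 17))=58939/336 = 175.41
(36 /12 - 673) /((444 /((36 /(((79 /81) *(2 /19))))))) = -1546695/2923 = -529.15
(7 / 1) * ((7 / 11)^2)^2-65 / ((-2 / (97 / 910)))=1890773/409948 = 4.61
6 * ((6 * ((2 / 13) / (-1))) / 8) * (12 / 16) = -27/52 = -0.52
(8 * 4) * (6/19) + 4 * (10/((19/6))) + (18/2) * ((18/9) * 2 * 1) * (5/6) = 1002/19 = 52.74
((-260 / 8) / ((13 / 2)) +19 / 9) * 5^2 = -650/9 = -72.22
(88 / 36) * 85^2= 158950/9 = 17661.11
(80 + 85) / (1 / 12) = 1980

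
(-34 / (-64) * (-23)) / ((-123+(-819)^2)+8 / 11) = -4301/236064832 = 0.00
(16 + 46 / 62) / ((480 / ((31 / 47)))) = 173/7520 = 0.02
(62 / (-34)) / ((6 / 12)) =-62/17 = -3.65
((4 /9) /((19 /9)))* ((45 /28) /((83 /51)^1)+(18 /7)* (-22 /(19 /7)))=-876699/209741 = -4.18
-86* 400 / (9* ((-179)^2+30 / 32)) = -550400/4614039 = -0.12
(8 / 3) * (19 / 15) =152/45 = 3.38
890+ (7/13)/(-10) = 115693/130 = 889.95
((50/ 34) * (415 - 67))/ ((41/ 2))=24.96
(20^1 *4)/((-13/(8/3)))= -640/39 = -16.41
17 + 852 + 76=945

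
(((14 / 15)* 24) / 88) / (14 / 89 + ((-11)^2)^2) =1246/71668465 = 0.00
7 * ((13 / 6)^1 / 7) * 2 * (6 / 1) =26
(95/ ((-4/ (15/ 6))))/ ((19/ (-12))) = 75/2 = 37.50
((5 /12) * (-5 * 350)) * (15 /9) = -21875/18 = -1215.28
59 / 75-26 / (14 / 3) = -4.78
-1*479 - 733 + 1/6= -7271/6 = -1211.83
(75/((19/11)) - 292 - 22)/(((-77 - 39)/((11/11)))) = 5141/2204 = 2.33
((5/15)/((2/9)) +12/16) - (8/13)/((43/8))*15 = 1191/2236 = 0.53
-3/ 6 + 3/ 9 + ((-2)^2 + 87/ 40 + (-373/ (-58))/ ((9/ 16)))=17.44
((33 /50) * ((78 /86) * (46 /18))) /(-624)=-253/103200 = 0.00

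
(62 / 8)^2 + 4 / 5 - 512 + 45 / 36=-35991/80 = -449.89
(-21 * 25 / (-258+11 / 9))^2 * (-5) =-111628125/5340721 = -20.90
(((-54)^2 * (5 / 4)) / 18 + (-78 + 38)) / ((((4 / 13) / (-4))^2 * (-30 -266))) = -54925/592 = -92.78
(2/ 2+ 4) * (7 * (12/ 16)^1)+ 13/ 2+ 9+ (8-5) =179/4 = 44.75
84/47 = 1.79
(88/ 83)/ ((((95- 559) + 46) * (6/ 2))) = -4/4731 = 0.00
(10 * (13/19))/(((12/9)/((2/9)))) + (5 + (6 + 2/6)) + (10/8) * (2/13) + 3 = 7739/494 = 15.67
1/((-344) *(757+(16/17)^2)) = -289/75345976 = 0.00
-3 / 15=-1/5 = -0.20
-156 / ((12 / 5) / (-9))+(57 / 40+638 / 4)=29837/40 = 745.92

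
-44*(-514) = 22616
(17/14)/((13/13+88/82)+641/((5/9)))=3485/3317356 = 0.00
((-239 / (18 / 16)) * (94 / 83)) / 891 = -179728/665577 = -0.27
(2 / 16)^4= 1/4096 = 0.00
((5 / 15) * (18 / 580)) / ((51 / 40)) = 0.01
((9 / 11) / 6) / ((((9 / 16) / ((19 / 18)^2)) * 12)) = 361/16038 = 0.02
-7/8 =-0.88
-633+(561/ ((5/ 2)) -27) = -2178/5 = -435.60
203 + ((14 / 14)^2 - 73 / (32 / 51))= 2805/32 = 87.66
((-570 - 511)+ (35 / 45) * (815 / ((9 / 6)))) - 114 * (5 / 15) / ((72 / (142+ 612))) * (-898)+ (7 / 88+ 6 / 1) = 847523437/2376 = 356701.78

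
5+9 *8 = 77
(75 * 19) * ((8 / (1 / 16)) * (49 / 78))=1489600/13 = 114584.62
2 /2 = 1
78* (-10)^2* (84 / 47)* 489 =320392800/47 = 6816868.09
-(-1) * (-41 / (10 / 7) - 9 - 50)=-877/10 = -87.70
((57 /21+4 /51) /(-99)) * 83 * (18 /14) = -82751/27489 = -3.01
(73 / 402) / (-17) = -73/6834 = -0.01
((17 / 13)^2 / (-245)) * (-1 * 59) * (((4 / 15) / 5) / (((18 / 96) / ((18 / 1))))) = 2182528/1035125 = 2.11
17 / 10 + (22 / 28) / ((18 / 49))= 691/180 = 3.84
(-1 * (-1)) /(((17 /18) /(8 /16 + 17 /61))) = 855/1037 = 0.82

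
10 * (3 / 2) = 15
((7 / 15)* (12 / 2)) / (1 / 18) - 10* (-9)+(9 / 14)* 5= 10053/70 = 143.61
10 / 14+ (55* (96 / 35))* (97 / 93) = 34299/217 = 158.06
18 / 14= 9/7 = 1.29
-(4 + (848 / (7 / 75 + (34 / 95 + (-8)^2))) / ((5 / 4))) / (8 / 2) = -3.63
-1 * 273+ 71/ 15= -4024/15 = -268.27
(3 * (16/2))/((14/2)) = 24/7 = 3.43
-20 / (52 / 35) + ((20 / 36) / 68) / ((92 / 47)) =-9850145/731952 = -13.46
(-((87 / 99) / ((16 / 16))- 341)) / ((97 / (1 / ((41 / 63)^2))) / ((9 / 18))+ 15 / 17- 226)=-252438984/106099675 = -2.38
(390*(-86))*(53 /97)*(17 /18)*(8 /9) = -15384.77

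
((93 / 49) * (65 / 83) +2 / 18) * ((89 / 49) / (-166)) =-2602004/148864401 = -0.02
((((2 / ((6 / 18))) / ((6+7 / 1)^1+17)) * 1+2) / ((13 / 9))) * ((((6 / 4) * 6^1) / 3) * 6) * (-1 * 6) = -10692/65 = -164.49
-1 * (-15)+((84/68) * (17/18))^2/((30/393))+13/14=85073/2520 = 33.76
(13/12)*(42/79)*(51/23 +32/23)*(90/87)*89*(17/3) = 57138445/52693 = 1084.37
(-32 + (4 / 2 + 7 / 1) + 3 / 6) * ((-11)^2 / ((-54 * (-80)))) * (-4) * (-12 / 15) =-121/60 = -2.02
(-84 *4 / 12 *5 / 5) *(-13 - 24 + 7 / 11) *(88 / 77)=12800/11 = 1163.64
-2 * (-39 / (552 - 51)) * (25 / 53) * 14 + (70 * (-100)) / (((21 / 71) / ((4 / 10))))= -251341100/26553 = -9465.64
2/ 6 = 1/3 = 0.33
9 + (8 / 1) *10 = 89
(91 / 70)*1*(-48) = -312/5 = -62.40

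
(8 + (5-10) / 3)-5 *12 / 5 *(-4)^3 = 2323/3 = 774.33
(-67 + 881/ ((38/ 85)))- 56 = 1847.66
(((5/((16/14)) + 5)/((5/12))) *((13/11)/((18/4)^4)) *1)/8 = 65/8019 = 0.01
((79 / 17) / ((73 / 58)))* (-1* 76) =-348232/1241 = -280.61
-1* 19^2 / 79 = -361/79 = -4.57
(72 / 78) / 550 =6/3575 = 0.00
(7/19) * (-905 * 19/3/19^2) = -6335/1083 = -5.85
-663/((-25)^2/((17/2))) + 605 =744979/1250 = 595.98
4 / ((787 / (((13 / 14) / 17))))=26/93653 = 0.00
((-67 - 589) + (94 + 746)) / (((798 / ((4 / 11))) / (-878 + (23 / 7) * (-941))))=-3408784/10241 = -332.86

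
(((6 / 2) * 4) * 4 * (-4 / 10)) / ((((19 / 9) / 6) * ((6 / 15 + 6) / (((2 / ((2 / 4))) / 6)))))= -5.68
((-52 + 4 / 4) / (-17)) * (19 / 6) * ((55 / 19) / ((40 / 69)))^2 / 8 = 576081/19456 = 29.61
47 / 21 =2.24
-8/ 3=-2.67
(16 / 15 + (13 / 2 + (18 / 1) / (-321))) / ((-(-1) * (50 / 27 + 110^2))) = 216981/349622500 = 0.00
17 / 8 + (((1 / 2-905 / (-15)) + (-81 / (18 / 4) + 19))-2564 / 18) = -5651/72 = -78.49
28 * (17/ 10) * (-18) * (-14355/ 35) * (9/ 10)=7906734/25 = 316269.36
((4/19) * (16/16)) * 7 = 28/19 = 1.47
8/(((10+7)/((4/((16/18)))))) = 2.12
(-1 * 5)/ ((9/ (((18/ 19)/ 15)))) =-2/57 = -0.04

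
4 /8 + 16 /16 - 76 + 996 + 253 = 2349/2 = 1174.50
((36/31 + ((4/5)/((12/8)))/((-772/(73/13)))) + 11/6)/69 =2326171/53667510 = 0.04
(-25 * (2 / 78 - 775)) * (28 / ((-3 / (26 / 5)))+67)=41860240/117 = 357779.83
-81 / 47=-1.72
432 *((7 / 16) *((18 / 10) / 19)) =17.91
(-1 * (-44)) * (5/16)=55/4 = 13.75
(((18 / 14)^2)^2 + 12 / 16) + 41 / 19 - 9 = -613027/182476 = -3.36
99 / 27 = 11/3 = 3.67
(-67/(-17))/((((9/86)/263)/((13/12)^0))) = 1515406/153 = 9904.61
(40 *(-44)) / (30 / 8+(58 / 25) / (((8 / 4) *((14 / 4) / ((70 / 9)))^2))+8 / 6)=-570240/3503 = -162.79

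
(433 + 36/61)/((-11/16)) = -423184/671 = -630.68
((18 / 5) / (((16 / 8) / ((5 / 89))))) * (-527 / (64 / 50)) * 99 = -11738925/2848 = -4121.81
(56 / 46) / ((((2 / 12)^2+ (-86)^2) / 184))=8064/266257 = 0.03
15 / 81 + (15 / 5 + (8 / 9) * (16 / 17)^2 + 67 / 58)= 2320685/452574 = 5.13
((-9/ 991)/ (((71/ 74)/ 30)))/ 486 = -370/633249 = 0.00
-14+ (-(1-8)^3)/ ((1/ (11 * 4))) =15078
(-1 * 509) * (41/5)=-20869/5 = -4173.80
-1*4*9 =-36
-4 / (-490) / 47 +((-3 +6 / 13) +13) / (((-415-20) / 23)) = -7201522/13023465 = -0.55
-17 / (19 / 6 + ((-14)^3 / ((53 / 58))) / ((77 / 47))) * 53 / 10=1575849/32002375 = 0.05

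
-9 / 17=-0.53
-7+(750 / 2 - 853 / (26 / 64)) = -22512/13 = -1731.69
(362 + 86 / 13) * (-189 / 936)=-12579/169 = -74.43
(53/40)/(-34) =-53/1360 = -0.04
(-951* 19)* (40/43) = -722760/43 = -16808.37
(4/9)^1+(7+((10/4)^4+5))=51.51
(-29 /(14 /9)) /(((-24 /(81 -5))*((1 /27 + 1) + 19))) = 44631/15148 = 2.95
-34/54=-17/27 = -0.63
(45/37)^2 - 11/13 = 11266/17797 = 0.63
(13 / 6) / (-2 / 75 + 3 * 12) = 325/5396 = 0.06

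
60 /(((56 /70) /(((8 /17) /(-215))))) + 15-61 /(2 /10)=-212110/731 = -290.16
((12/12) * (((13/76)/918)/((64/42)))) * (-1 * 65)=-0.01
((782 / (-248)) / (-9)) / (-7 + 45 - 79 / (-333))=851/92876 = 0.01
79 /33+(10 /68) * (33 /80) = 44065/17952 = 2.45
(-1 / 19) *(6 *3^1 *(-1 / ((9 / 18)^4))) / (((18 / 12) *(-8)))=-24/19 = -1.26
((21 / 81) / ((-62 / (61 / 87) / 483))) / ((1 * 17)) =-68747/825282 = -0.08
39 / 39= 1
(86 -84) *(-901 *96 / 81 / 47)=-57664/1269 = -45.44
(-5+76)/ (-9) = -71/9 = -7.89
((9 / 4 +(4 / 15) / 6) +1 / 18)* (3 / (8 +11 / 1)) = 141/380 = 0.37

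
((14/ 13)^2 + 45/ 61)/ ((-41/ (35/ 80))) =-136927/6762704 = -0.02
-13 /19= -0.68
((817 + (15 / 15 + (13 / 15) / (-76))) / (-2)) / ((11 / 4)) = -932507/6270 = -148.73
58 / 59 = 0.98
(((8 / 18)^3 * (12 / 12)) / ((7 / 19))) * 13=15808/5103 = 3.10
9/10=0.90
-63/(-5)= 63/5 = 12.60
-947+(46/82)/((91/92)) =-3531141/3731 = -946.43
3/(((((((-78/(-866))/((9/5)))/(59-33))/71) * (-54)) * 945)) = -30743/14175 = -2.17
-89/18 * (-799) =71111/18 = 3950.61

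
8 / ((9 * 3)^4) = 8/531441 = 0.00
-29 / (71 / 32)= -928/71 = -13.07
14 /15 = 0.93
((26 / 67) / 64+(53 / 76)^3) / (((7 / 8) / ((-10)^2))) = 253827325/6433742 = 39.45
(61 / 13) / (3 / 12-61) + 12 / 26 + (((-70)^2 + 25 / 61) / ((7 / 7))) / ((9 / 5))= 524687429/192699 = 2722.83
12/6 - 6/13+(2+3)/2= 105/26 = 4.04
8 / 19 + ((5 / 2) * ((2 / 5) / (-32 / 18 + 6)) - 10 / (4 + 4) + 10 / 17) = -5/1292 = 0.00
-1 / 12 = -0.08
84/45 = 28/15 = 1.87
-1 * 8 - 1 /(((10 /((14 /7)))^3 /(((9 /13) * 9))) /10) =-2762/325 = -8.50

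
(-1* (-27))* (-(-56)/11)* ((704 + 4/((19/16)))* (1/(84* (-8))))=-30240/209 = -144.69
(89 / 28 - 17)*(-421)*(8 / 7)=325854/49 = 6650.08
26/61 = 0.43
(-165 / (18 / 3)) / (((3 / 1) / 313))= -17215/6 = -2869.17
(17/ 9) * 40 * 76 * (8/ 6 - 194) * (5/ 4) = -37338800/27 = -1382918.52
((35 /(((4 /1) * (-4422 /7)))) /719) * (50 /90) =-1225/114459048 = 0.00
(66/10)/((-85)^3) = -33/3070625 = 0.00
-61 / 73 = -0.84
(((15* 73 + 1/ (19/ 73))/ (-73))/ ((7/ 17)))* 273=-189618/19 = -9979.89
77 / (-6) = -77/6 = -12.83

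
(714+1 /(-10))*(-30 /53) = -21417/53 = -404.09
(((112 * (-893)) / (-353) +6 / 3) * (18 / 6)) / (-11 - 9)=-151083/3530 = -42.80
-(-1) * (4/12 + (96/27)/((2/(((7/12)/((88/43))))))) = 499/594 = 0.84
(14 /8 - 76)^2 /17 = 88209/272 = 324.30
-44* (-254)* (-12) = -134112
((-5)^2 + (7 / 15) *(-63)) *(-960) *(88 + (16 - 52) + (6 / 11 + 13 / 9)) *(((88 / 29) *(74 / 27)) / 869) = 405022720/185571 = 2182.58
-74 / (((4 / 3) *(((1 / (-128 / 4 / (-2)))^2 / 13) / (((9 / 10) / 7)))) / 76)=-63168768/35 = -1804821.94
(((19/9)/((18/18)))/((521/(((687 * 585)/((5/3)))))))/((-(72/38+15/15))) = -9672273/28655 = -337.54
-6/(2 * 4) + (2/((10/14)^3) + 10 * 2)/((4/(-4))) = -13119/500 = -26.24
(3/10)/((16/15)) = 9/32 = 0.28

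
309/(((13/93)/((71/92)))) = 2040327/1196 = 1705.96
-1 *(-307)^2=-94249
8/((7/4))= 32/7 = 4.57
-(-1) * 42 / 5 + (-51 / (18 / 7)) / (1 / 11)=-209.77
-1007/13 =-77.46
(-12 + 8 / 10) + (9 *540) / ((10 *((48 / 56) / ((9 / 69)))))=7217/115 = 62.76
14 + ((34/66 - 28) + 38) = 809/33 = 24.52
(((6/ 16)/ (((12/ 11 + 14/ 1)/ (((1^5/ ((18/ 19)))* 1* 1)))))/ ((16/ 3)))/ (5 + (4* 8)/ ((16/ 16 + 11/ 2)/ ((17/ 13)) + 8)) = 92169/139939328 = 0.00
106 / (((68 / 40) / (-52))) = -55120/17 = -3242.35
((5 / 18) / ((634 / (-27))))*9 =-135/1268 = -0.11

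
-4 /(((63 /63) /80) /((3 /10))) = -96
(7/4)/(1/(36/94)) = 63/94 = 0.67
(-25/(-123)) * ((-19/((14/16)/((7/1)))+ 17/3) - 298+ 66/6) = -88.08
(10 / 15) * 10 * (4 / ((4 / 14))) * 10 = 2800/3 = 933.33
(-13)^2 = 169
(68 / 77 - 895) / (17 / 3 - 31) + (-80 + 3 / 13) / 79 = 34.28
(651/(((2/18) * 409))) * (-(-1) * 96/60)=46872/2045 = 22.92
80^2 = 6400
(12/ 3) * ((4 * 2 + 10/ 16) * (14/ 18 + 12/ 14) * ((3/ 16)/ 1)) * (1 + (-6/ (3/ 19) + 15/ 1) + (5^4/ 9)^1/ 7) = -1802809/14112 = -127.75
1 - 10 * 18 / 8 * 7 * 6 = -944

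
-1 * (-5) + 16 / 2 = 13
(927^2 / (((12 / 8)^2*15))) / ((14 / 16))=1018464/35 = 29098.97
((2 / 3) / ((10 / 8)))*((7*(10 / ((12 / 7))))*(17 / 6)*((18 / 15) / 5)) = 3332/225 = 14.81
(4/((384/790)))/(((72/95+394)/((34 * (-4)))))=-37525/13236 = -2.84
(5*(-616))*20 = -61600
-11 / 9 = -1.22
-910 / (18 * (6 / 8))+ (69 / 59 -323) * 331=-169803136/1593 = -106593.31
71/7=10.14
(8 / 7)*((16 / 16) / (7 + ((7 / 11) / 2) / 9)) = 1584/9751 = 0.16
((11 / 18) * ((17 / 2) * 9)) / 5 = 187/20 = 9.35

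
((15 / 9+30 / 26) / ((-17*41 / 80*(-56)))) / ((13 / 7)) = 1100/353379 = 0.00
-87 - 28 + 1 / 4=-459/4 = -114.75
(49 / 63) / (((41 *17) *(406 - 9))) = 7/2490381 = 0.00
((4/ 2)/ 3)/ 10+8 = 121/15 = 8.07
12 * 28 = 336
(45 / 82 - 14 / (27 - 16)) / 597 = -653/538494 = 0.00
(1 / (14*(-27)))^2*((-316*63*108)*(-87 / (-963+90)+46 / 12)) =-17222/291 = -59.18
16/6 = 8/3 = 2.67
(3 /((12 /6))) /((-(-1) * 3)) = 1/2 = 0.50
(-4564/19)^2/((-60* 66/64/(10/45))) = -333281536/1608255 = -207.23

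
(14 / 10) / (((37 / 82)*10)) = 0.31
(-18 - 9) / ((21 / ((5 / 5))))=-9/7 = -1.29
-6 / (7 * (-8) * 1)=3/28 = 0.11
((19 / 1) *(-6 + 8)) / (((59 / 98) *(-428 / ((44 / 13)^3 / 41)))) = -79306304/568656101 = -0.14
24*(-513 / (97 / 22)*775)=-209919600/97 = -2164119.59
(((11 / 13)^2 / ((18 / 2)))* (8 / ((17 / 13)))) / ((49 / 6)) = 1936/32487 = 0.06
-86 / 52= -43/26 = -1.65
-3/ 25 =-0.12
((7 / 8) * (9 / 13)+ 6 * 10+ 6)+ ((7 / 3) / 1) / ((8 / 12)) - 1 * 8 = 6459/104 = 62.11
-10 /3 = -3.33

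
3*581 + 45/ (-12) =6957/4 = 1739.25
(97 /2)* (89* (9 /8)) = 77697/16 = 4856.06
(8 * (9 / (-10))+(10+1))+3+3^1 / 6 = 73/10 = 7.30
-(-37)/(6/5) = 185/6 = 30.83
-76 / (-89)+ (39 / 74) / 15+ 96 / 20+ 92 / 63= 14832043/2074590 = 7.15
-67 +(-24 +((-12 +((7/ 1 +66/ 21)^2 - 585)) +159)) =-20880/49 = -426.12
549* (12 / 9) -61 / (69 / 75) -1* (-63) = 728.70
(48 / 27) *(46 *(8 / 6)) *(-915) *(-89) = 79914880/9 = 8879431.11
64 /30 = 32/15 = 2.13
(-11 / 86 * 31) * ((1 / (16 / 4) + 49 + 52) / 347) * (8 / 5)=-27621/14921 = -1.85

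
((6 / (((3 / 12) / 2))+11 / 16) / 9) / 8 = 779/1152 = 0.68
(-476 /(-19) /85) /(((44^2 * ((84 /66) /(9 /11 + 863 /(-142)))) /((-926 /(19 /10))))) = 3803545/12405404 = 0.31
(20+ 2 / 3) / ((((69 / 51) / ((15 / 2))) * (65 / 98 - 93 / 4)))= -516460/101821 = -5.07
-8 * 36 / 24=-12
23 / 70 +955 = 66873/70 = 955.33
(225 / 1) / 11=225/11 = 20.45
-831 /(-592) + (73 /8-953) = -557943/592 = -942.47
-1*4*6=-24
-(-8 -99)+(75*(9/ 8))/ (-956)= 817661/7648 = 106.91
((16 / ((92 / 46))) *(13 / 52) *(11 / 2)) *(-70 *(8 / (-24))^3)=28.52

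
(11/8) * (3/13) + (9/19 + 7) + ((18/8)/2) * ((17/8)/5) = 653591/79040 = 8.27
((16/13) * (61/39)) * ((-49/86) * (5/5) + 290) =4048936/7267 = 557.17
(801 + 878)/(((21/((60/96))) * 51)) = 0.98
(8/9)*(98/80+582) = 23329/45 = 518.42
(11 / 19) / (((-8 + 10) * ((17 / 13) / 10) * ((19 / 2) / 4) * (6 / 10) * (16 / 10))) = 17875/18411 = 0.97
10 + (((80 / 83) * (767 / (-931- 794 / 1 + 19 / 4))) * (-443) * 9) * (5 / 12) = 413448430/571123 = 723.92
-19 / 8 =-2.38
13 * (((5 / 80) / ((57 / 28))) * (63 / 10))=1911/760 = 2.51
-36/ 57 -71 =-1361/19 = -71.63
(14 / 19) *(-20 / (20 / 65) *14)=-12740/19 = -670.53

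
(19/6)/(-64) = -19/384 = -0.05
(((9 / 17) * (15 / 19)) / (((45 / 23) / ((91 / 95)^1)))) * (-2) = -12558/30685 = -0.41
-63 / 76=-0.83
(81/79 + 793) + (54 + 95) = 74499/79 = 943.03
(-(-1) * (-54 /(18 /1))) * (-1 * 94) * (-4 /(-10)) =564/5 = 112.80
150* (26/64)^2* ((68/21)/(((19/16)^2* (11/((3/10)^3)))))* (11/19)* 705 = 10937511/192052 = 56.95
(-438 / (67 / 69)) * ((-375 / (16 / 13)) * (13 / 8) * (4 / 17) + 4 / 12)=52399.01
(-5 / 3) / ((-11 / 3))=5/11 = 0.45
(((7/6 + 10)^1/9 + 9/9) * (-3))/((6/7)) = -847/108 = -7.84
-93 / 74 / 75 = -31/1850 = -0.02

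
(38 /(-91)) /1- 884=-80482/91 = -884.42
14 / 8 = 1.75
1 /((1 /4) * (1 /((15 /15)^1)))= 4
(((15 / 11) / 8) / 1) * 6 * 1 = 45/44 = 1.02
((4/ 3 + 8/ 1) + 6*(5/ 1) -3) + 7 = 130/3 = 43.33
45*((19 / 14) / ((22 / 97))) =82935/308 = 269.27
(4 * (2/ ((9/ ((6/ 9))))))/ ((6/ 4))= 32/81 = 0.40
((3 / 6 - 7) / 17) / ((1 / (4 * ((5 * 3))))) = -390/17 = -22.94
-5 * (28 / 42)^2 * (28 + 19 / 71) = -62.82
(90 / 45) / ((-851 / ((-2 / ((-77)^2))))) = 4/5045579 = 0.00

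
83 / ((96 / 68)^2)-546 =-504.36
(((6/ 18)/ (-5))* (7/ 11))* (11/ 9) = -7/135 = -0.05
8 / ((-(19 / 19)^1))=-8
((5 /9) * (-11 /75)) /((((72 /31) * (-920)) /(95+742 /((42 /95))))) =45353/670680 = 0.07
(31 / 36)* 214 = 3317/18 = 184.28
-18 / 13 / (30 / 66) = -198/65 = -3.05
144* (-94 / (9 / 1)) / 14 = -752/7 = -107.43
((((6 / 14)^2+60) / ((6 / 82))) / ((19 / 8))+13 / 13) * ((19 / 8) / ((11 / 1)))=323355/4312 = 74.99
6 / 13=0.46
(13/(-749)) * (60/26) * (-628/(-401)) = -18840/300349 = -0.06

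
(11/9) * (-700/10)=-770/9 = -85.56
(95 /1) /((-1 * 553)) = -95/553 = -0.17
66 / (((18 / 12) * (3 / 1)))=14.67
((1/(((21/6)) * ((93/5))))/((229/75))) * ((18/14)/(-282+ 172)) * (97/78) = -7275/99485386 = 0.00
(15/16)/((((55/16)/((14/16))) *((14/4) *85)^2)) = 3/1112650 = 0.00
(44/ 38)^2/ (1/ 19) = 484/19 = 25.47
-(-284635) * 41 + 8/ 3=35010113/3 = 11670037.67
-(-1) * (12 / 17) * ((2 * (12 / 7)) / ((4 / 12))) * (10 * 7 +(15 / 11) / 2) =513.19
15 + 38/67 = 1043/67 = 15.57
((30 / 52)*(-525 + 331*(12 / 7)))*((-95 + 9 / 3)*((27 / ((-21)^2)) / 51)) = -204930/75803 = -2.70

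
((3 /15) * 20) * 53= 212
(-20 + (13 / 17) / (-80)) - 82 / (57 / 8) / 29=-45875249/2248080 = -20.41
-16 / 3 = -5.33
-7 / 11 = -0.64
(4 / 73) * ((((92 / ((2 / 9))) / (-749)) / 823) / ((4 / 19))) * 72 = -0.01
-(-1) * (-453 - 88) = -541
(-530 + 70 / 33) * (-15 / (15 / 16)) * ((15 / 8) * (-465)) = -81003000/11 = -7363909.09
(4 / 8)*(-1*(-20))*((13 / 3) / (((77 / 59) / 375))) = 12451.30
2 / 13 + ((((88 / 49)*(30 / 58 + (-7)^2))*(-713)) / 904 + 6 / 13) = -145128540/2087449 = -69.52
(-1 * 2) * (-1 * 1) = 2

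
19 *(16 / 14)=152/7 = 21.71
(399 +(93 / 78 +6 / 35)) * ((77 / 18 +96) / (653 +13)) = 131523491/2181816 = 60.28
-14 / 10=-7/5 = -1.40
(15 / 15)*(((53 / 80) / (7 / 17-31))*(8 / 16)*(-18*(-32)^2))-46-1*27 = 41147/325 = 126.61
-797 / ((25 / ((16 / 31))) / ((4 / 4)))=-12752/775 = -16.45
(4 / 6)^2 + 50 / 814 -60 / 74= -1117/3663 = -0.30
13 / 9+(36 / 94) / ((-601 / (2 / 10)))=1835893/1271115 = 1.44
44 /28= 11/7 = 1.57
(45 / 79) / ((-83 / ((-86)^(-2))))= -45/48495572 = 0.00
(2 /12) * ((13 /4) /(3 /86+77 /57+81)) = 10621/1615420 = 0.01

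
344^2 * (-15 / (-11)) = 1775040/11 = 161367.27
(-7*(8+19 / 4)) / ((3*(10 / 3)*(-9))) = 119/120 = 0.99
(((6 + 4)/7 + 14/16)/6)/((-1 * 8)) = -43/896 = -0.05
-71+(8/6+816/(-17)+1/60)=-2353/20 = -117.65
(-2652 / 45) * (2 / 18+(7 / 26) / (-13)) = -1870/351 = -5.33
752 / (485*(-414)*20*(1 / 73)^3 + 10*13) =146270392/23278205 = 6.28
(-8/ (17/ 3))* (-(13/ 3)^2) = 1352/51 = 26.51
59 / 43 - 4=-2.63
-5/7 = -0.71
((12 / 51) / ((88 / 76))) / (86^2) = 19/691526 = 0.00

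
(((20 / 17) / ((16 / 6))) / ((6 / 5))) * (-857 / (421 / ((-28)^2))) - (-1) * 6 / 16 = -33572929/57256 = -586.37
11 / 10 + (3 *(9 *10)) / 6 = 461/10 = 46.10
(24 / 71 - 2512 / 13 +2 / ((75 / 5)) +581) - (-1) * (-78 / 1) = 4295281/13845 = 310.24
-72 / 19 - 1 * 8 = -224/19 = -11.79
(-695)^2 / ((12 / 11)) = 5313275/12 = 442772.92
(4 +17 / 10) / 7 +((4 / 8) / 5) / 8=0.83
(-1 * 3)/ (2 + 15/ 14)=-42/43 = -0.98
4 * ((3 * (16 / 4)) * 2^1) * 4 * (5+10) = 5760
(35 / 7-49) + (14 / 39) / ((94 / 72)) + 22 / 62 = -821475/18941 = -43.37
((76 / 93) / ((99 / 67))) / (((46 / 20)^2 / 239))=121698800/4870503 = 24.99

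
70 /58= 35/29 = 1.21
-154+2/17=-153.88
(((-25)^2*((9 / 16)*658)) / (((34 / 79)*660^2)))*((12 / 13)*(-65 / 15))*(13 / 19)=-8447075/2501312 = -3.38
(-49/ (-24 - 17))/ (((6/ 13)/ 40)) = 12740/123 = 103.58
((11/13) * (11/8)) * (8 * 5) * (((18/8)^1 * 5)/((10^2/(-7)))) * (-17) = 129591/208 = 623.03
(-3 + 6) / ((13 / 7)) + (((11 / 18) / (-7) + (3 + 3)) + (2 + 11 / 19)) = 10.11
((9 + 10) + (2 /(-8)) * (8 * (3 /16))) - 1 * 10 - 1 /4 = 67/8 = 8.38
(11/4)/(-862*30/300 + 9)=-55/1544 = -0.04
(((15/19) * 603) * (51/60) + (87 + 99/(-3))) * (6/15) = 34857/190 = 183.46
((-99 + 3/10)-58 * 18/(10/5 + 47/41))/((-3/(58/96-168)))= -33054383/1376 = -24022.08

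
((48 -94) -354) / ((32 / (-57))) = 1425/2 = 712.50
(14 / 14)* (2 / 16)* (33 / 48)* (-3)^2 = 99/128 = 0.77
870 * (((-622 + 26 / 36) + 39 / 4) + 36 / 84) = -22329565/42 = -531656.31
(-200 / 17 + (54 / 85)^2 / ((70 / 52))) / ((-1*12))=724796/758625 = 0.96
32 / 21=1.52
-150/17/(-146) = 75/1241 = 0.06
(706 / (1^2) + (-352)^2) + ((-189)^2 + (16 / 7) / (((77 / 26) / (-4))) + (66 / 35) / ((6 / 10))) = 86418439/539 = 160331.06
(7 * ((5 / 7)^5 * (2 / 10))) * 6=3750/2401 = 1.56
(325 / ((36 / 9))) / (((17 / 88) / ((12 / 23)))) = 85800/391 = 219.44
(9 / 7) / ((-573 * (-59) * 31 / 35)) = 15/349339 = 0.00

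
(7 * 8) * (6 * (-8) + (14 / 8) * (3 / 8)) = -10605/4 = -2651.25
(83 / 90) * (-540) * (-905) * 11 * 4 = 19830360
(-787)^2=619369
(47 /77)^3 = 0.23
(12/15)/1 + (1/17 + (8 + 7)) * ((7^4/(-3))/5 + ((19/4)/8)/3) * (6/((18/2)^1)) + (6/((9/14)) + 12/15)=-135492/85 = -1594.02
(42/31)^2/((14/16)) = 2016/961 = 2.10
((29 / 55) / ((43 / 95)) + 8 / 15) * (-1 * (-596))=7181204/7095 = 1012.15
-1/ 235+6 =1409/235 = 6.00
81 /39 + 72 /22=765/143 = 5.35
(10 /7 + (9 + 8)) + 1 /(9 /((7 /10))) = 11659/630 = 18.51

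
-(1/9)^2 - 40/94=-0.44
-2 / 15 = -0.13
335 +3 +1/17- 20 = 5407/17 = 318.06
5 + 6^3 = 221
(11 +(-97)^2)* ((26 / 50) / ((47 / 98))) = 2400216/235 = 10213.69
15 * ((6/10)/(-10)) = -9/10 = -0.90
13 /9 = 1.44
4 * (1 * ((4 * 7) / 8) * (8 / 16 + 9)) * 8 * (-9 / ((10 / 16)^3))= -4902912/125 = -39223.30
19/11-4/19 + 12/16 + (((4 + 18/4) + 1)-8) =3149/836 = 3.77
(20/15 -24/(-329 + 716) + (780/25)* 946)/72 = 4759531/11610 = 409.95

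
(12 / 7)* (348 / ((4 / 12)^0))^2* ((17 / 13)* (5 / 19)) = 123526080/1729 = 71443.66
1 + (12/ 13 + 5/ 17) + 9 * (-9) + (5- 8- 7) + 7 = -18074/221 = -81.78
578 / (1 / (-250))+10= -144490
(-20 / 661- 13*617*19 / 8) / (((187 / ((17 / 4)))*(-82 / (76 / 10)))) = 40.13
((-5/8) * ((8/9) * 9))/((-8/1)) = 5/8 = 0.62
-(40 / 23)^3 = -64000/12167 = -5.26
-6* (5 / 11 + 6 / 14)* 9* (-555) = 2037960/77 = 26467.01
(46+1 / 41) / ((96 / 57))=35853/1312 = 27.33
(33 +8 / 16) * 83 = 5561/2 = 2780.50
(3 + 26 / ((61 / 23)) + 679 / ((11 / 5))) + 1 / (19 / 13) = 4106757/12749 = 322.12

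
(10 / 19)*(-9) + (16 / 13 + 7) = 863/247 = 3.49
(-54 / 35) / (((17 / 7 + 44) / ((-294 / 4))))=2.44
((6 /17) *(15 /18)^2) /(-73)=-25/7446 = 0.00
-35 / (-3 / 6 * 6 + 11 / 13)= 16.25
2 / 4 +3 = 7/2 = 3.50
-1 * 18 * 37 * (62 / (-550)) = 20646/275 = 75.08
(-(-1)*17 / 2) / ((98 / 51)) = 867/196 = 4.42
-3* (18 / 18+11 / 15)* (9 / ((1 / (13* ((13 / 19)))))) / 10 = -19773/475 = -41.63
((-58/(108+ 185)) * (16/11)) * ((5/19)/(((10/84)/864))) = -33675264/61237 = -549.92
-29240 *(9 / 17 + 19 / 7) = -663920/7 = -94845.71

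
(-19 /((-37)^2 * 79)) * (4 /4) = -19/108151 = 0.00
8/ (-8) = -1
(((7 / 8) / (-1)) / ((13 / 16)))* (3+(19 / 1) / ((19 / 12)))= -210/13 = -16.15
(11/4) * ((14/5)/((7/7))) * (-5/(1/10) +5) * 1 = -693/2 = -346.50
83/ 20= 4.15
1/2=0.50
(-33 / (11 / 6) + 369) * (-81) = -28431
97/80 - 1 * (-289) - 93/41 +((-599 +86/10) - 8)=-203659/656 = -310.46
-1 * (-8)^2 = -64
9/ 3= 3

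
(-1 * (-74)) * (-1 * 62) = -4588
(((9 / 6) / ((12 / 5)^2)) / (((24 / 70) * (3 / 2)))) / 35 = 0.01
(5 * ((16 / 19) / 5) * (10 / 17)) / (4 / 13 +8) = 520/8721 = 0.06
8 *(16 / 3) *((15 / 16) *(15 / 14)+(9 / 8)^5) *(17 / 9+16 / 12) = 2074283/5376 = 385.84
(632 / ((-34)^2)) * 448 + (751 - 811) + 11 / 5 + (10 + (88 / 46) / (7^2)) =321088403/1628515 = 197.17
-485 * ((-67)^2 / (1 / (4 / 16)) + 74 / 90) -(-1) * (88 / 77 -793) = -137461435/252 = -545481.88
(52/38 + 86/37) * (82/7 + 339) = 6373180/4921 = 1295.10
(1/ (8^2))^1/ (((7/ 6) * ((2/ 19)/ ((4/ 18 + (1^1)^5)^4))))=278179/979776 = 0.28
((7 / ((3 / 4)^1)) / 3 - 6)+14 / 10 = -67/45 = -1.49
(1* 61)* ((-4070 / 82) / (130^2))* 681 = -16907187/138580 = -122.00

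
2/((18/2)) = 2/9 = 0.22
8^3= 512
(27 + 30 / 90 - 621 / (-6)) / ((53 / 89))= 69865/318 = 219.70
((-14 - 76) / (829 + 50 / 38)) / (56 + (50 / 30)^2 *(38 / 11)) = -84645/51224672 = 0.00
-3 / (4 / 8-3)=6/5 = 1.20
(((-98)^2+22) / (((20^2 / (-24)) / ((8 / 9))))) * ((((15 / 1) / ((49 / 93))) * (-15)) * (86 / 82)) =461932488/2009 = 229931.55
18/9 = 2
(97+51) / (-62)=-74/31 = -2.39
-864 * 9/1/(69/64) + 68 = -164324/23 = -7144.52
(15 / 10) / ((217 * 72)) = 1/10416 = 0.00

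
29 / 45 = 0.64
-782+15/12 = -780.75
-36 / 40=-0.90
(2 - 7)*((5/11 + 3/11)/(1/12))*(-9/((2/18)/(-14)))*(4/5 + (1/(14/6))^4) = -155659968/3773 = -41256.29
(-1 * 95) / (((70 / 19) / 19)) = -6859/14 = -489.93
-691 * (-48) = 33168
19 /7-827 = -5770/7 = -824.29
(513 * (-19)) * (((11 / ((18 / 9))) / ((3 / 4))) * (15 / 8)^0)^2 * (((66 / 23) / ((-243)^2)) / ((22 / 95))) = -16598780/150903 = -110.00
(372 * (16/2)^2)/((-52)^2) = 1488/169 = 8.80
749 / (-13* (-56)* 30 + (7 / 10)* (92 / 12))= 0.03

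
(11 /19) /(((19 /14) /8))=1232/361 = 3.41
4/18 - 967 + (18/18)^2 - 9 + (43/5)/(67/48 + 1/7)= -22548173/23265 = -969.19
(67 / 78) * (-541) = -36247/78 = -464.71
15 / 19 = 0.79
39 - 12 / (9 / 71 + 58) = 38.79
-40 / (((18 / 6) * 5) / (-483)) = 1288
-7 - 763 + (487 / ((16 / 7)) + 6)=-8815/16 = -550.94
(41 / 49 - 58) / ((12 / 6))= -2801/98 = -28.58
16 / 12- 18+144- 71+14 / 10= 866/15 = 57.73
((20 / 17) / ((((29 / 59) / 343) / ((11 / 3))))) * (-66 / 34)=-48973540/8381 = -5843.40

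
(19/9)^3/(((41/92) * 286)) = 315514/4274127 = 0.07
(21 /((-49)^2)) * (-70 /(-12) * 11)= 0.56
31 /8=3.88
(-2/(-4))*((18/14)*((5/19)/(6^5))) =5/229824 = 0.00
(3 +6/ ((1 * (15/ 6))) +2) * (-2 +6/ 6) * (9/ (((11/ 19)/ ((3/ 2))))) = -18981/110 = -172.55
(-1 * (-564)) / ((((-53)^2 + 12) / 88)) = 49632/2821 = 17.59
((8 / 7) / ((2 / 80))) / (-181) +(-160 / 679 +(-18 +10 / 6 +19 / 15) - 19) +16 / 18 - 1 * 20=-296797307/5530455 = -53.67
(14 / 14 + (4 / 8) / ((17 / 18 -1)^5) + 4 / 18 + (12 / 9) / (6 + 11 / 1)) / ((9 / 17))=-144551753/81 = -1784589.54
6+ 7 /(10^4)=60007/10000 = 6.00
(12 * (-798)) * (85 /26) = -406980/13 = -31306.15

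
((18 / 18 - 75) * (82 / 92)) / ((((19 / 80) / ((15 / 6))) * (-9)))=303400/3933 = 77.14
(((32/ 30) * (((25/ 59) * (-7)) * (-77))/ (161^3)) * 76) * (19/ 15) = 0.01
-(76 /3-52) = 80/3 = 26.67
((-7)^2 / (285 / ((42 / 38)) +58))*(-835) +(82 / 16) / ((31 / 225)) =-50631965/548328 = -92.34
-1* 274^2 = -75076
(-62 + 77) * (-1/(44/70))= -525/22 = -23.86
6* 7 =42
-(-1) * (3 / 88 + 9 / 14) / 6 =139/1232 = 0.11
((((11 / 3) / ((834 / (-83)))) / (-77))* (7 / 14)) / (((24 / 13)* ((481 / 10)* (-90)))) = -83/279943776 = 0.00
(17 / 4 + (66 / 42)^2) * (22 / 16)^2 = 159357/12544 = 12.70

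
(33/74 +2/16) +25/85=0.87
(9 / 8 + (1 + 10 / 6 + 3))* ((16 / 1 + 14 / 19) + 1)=120.46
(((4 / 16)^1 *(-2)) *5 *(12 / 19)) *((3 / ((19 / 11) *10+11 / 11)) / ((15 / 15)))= -330/1273 = -0.26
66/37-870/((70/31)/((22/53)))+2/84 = -13023271/82362 = -158.12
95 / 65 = 1.46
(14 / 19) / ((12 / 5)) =35/114 = 0.31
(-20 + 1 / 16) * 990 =-157905/8 = -19738.12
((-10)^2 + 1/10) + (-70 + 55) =851/10 = 85.10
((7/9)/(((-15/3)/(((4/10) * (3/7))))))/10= -1/375 = 0.00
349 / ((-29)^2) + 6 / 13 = 9583/10933 = 0.88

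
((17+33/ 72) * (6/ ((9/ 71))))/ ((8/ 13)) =386737/288 = 1342.84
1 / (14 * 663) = 1/9282 = 0.00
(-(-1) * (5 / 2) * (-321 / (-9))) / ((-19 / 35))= -18725/114 = -164.25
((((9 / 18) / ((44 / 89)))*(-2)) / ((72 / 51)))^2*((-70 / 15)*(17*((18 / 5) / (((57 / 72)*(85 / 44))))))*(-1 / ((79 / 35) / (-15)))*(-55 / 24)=560846405/96064 = 5838.26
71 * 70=4970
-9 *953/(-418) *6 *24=617544/209 = 2954.76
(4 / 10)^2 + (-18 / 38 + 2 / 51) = -6649/24225 = -0.27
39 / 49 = 0.80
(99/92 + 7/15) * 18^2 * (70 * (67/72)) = 32559.82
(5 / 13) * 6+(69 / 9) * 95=28495/39 = 730.64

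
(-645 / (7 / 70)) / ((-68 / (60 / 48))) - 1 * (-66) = 25101/136 = 184.57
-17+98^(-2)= -163267/9604 = -17.00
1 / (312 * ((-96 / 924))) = -77/2496 = -0.03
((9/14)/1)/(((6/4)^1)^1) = 3/7 = 0.43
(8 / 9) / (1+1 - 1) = 8/9 = 0.89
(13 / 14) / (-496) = -13/6944 = 0.00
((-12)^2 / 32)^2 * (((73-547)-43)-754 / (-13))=-37179/4 = -9294.75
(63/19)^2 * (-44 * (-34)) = 16447.71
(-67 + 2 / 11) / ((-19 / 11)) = 735/19 = 38.68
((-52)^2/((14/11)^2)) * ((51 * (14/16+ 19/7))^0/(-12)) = -20449/147 = -139.11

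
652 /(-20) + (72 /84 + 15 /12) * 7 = -357/20 = -17.85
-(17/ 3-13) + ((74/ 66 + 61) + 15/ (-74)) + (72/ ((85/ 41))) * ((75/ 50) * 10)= 8167091/13838 = 590.19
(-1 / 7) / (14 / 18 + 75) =-9/4774 = 0.00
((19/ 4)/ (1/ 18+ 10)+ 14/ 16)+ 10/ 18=1.90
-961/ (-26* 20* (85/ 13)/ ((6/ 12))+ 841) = 961/5959 = 0.16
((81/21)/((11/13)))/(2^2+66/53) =0.87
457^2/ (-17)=-208849/17 = -12285.24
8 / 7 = 1.14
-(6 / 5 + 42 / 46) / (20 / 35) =-1701/460 = -3.70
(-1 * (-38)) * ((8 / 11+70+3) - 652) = -241718/11 = -21974.36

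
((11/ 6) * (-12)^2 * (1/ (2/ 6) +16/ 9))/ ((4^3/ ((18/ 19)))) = 1419/76 = 18.67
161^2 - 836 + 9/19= 476624/19 = 25085.47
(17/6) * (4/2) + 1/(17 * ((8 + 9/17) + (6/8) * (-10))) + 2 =811/105 = 7.72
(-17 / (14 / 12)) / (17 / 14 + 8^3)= -68/2395 = -0.03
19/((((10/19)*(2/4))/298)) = 21515.60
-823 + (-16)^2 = -567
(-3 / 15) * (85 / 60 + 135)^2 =-2679769/720 = -3721.90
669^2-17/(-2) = 895139/2 = 447569.50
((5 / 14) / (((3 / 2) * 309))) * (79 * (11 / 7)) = 4345/45423 = 0.10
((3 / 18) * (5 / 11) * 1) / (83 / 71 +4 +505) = 355/2390652 = 0.00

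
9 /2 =4.50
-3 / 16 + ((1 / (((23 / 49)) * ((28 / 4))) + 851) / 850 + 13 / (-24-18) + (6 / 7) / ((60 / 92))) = 1194731/656880 = 1.82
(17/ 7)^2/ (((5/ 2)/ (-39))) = -22542/245 = -92.01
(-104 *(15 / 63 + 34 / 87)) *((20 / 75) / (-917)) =159328/8376795 = 0.02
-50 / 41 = -1.22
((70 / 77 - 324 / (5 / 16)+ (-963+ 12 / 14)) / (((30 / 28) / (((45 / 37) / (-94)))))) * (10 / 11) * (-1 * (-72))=332312976/210419 = 1579.29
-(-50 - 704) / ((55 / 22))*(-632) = -953056/5 = -190611.20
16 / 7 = 2.29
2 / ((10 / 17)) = 17/5 = 3.40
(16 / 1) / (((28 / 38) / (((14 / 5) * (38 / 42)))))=5776/105 = 55.01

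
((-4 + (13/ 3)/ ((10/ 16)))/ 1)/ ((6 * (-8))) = -11/180 = -0.06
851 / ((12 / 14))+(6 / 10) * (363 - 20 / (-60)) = 7265/6 = 1210.83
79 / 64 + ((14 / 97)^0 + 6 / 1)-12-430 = -27761/64 = -433.77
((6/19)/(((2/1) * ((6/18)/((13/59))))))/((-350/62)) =-3627/196175 = -0.02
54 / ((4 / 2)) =27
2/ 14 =0.14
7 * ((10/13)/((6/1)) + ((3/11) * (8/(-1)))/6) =-707/429 = -1.65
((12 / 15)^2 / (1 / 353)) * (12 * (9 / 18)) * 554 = 18773952/25 = 750958.08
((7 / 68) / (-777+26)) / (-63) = 1/459612 = 0.00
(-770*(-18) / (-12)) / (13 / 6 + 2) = -1386/5 = -277.20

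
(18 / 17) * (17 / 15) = 6/5 = 1.20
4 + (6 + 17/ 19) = 207/19 = 10.89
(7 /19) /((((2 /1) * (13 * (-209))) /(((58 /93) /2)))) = -203/9601878 = 0.00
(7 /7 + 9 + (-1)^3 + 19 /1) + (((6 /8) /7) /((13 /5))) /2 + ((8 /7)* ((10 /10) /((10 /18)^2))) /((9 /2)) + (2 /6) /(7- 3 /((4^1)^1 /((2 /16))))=3831043/132600 = 28.89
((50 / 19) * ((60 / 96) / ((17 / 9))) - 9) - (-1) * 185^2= 44208197/1292 = 34216.87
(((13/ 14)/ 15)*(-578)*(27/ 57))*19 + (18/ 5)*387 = 37491/35 = 1071.17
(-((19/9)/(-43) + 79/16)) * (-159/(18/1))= 1604257/37152 = 43.18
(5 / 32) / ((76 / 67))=0.14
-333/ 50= -6.66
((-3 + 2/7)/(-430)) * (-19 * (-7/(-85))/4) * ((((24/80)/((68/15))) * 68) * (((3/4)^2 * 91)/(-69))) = 886977/107603200 = 0.01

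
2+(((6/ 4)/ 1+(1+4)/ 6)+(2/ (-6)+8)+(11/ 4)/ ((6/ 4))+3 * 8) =227/6 = 37.83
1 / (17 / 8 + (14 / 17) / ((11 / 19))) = 1496/5307 = 0.28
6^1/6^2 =1/6 = 0.17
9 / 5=1.80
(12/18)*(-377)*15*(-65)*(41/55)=2009410/11 = 182673.64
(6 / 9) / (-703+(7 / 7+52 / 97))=-97/102063 = 0.00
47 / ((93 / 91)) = 4277/93 = 45.99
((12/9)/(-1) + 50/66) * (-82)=1558/33 = 47.21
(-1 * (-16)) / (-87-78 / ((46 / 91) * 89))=-16376/90819 = -0.18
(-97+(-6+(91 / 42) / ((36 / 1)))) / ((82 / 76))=-422465/4428 = -95.41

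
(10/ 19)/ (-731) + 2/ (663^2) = -256936/359127873 = 0.00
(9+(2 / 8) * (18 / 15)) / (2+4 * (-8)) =-31/100 = -0.31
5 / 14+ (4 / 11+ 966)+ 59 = 157961/154 = 1025.72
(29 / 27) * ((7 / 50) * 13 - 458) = -220487/450 = -489.97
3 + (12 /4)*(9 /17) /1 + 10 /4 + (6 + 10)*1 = 785/34 = 23.09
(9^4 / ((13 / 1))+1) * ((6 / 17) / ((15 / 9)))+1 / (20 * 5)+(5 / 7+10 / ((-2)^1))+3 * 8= 19617827/154700 = 126.81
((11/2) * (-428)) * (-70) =164780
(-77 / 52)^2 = 5929/2704 = 2.19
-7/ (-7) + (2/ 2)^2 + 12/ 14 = 20/7 = 2.86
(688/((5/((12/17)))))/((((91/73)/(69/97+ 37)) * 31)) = 71117184/750295 = 94.79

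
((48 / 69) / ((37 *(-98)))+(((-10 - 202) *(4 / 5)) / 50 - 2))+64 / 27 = -425273402/140734125 = -3.02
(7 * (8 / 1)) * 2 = 112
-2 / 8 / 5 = -1/20 = -0.05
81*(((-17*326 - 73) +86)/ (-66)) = 149283/22 = 6785.59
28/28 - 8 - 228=-235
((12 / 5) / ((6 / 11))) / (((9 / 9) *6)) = 11/15 = 0.73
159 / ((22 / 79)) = 12561/22 = 570.95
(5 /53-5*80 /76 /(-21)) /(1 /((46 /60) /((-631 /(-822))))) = 4597309/13343757 = 0.34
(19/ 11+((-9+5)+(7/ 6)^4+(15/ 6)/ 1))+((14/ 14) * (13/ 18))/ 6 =31367/14256 = 2.20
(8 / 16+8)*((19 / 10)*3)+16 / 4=1049/20 = 52.45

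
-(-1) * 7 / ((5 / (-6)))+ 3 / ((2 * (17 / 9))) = -1293/170 = -7.61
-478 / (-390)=239/195 = 1.23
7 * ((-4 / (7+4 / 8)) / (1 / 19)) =-1064/15 = -70.93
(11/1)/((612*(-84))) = -11/51408 = 0.00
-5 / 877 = -0.01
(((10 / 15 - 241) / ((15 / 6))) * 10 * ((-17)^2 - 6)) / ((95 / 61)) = -49786492/285 = -174689.45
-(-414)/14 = 207/7 = 29.57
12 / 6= 2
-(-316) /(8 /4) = 158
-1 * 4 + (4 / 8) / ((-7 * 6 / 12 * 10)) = -281/70 = -4.01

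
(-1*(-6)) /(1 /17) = 102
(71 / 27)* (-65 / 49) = -4615/1323 = -3.49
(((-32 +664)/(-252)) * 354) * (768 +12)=-4847440/7 = -692491.43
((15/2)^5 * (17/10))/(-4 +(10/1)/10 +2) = -2581875/64 = -40341.80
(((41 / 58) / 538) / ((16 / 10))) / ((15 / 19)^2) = 14801/11233440 = 0.00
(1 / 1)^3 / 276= 1/276 = 0.00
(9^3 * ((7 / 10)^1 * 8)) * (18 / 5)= 367416/25 = 14696.64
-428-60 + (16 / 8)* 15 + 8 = -450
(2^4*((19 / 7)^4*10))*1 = 20851360/2401 = 8684.45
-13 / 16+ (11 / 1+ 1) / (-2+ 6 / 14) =-1487/176 = -8.45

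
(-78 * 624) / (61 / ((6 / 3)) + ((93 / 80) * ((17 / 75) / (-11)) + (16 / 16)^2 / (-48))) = -1598.15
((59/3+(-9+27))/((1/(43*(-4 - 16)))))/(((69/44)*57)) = -4275920/11799 = -362.40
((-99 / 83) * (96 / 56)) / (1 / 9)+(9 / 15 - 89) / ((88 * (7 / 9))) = -2517327/127820 = -19.69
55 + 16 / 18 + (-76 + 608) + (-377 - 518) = -2764/9 = -307.11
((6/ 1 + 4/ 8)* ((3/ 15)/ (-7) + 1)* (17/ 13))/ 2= 289/70 = 4.13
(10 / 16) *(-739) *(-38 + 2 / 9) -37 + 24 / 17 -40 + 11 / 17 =5316343/306 = 17373.67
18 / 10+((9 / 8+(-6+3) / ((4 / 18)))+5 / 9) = -3607/360 = -10.02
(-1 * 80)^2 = 6400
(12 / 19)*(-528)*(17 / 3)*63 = -2261952/19 = -119050.11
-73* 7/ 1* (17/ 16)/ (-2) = 8687/32 = 271.47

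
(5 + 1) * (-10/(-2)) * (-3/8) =-45/4 = -11.25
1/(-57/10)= -10/57 = -0.18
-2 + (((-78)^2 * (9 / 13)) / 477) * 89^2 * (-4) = -14828218/53 = -279777.70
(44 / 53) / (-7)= -44/371 = -0.12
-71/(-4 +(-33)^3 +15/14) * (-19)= -18886/503159 = -0.04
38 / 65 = 0.58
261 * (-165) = -43065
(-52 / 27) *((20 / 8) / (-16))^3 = 1625/221184 = 0.01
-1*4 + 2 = -2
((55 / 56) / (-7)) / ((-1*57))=55/22344 = 0.00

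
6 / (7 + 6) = 6/13 = 0.46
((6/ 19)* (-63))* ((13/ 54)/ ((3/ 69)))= -2093/19 = -110.16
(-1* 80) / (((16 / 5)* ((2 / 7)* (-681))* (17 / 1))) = 175/23154 = 0.01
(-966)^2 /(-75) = -12442.08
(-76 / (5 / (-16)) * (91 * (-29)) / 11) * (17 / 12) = -13638352/165 = -82656.68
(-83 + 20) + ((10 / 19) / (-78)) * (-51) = -15476/247 = -62.66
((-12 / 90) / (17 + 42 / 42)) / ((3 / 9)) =-1/45 = -0.02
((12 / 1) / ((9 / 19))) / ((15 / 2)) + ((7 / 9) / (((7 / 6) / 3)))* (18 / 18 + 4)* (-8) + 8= -3088/45 = -68.62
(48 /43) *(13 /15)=208/215 = 0.97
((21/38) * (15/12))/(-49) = -15/1064 = -0.01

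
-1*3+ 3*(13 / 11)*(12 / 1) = 435/11 = 39.55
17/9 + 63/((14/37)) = 168.39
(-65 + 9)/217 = -8/31 = -0.26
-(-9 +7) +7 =9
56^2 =3136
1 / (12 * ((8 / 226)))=113/48 = 2.35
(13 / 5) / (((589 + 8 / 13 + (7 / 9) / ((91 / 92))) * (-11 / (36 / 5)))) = -54756/18996175 = 0.00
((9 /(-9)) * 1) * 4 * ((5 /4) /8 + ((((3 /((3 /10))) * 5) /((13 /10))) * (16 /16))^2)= -8000845/1352 = -5917.78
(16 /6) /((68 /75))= 50/17 = 2.94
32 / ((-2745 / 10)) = -64/549 = -0.12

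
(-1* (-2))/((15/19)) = 38/15 = 2.53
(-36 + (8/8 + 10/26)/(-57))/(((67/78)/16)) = -854208/1273 = -671.02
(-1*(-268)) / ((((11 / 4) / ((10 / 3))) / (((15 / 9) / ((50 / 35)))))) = 37520/99 = 378.99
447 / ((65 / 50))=4470/13 = 343.85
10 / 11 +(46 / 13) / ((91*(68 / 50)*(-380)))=15283095/16812796 = 0.91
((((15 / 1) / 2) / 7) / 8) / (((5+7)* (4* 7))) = 5/12544 = 0.00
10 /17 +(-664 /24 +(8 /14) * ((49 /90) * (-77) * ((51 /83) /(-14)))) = -550862/21165 = -26.03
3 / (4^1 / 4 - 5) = -0.75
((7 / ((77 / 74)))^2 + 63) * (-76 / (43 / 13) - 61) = -47300489/5203 = -9091.00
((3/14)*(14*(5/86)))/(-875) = -3/15050 = 0.00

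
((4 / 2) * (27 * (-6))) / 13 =-324/13 = -24.92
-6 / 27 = -2/9 = -0.22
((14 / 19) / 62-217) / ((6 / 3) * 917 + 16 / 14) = -149107/1261049 = -0.12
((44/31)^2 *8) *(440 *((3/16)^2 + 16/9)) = 111191740/8649 = 12856.02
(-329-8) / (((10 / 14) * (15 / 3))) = -2359/25 = -94.36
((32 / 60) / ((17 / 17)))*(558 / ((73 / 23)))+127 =80579/365 = 220.76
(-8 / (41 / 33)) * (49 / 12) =-1078/41 = -26.29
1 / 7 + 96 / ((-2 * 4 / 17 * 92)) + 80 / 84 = -542/483 = -1.12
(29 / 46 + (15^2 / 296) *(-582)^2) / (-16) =-13694539/851 = -16092.29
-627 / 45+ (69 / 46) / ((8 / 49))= -1139/240 = -4.75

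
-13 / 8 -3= -37/8 = -4.62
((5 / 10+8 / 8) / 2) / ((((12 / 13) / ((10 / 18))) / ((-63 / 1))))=-455/16 = -28.44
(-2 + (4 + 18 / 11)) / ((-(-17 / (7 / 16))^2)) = -245/101728 = 0.00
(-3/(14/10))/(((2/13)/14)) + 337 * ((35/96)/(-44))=-835475/4224 = -197.79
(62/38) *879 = 27249/19 = 1434.16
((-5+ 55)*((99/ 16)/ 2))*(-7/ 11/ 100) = -63/64 = -0.98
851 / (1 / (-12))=-10212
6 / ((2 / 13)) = 39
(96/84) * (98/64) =7/4 = 1.75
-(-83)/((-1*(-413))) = 83/413 = 0.20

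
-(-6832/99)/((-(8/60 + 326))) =-8540/40359 = -0.21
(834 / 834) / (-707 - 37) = -1/744 = 0.00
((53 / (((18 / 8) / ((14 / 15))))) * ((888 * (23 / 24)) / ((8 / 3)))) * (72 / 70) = 180412/25 = 7216.48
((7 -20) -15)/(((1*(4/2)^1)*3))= -14/3 = -4.67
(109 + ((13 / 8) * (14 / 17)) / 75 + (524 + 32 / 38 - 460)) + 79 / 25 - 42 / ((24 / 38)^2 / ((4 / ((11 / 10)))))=-219424937/1065900 = -205.86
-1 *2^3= -8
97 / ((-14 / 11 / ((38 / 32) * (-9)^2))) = -1642113/224 = -7330.86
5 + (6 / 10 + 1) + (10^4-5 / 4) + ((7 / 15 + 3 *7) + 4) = 601849/60 = 10030.82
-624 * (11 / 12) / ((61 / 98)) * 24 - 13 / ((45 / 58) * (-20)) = -605381803/27450 = -22053.98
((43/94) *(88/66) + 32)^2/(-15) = -21141604/298215 = -70.89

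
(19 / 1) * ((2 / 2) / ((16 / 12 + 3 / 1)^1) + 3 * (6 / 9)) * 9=4959/13 = 381.46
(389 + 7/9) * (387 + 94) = 1687348/9 = 187483.11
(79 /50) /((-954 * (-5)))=79/238500 = 0.00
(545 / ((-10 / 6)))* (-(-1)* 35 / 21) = -545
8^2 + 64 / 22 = 736/11 = 66.91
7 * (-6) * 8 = -336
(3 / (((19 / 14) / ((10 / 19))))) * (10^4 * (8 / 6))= 5600000/361 = 15512.47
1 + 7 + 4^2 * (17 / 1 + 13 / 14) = 2064/7 = 294.86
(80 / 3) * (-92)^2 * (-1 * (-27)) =6094080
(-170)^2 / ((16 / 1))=7225/4 = 1806.25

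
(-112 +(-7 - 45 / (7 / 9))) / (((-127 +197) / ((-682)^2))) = -287911756/245 = -1175150.02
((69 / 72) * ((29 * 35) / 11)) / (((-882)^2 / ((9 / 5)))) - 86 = -280348325/3259872 = -86.00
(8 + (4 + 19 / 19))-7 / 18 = 227/18 = 12.61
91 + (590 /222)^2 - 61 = 456655/12321 = 37.06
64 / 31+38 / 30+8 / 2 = 3409/465 = 7.33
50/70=0.71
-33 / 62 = -0.53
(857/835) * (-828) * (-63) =44704548/835 = 53538.38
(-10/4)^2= 25/4 = 6.25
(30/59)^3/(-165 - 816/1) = -3000/22386311 = 0.00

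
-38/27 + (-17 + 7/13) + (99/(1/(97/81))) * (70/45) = 175378/1053 = 166.55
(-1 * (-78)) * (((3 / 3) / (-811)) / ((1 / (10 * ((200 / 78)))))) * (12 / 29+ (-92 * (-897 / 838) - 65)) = -823622000/9854461 = -83.58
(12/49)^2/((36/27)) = 108/2401 = 0.04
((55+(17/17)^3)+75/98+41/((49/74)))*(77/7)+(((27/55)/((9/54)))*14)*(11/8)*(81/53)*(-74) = -5106.93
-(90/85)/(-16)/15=3/680 = 0.00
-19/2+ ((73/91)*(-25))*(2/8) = -5283/364 = -14.51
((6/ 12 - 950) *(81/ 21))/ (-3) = 17091/14 = 1220.79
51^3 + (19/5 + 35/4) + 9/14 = 18572987/140 = 132664.19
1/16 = 0.06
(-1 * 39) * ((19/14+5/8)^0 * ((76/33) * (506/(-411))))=45448/411 = 110.58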